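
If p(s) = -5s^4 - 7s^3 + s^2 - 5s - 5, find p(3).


Using direct substitution:
  -5 * (3)^4 = -405
  -7 * (3)^3 = -189
  1 * (3)^2 = 9
  -5 * (3)^1 = -15
  constant: -5
Sum = -405 - 189 + 9 - 15 - 5 = -605


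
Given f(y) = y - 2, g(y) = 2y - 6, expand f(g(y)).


Substitute g(y) into f:
f(g(y)) = 1*(2y - 6) + (-2)
Expand and combine: 2y - 8


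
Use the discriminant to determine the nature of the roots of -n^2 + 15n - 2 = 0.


D = b^2 - 4ac = (15)^2 - 4(-1)(-2) = 225 - 8 = 217
Since D > 0: two distinct irrational roots


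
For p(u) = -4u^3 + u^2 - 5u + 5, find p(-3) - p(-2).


p(-3) = 137
p(-2) = 51
p(-3) - p(-2) = 137 - 51 = 86


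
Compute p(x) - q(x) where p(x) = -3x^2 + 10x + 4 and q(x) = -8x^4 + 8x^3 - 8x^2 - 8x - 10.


Distribute the minus sign:
  (-3x^2 + 10x + 4)
- (-8x^4 + 8x^3 - 8x^2 - 8x - 10)
Negate second polynomial: 8x^4 - 8x^3 + 8x^2 + 8x + 10
Add: 8x^4 - 8x^3 + 5x^2 + 18x + 14


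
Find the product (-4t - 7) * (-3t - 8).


Distribute each term of the first polynomial:
  (-4t)(-3t - 8) = 12t^2 + 32t
  (-7)(-3t - 8) = 21t + 56
Sum: 12t^2 + 53t + 56


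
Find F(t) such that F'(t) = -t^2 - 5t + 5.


Reverse power rule on each term:
  ∫ -t^2 dt = -(1/3)t^3
  ∫ -5t dt = -(5/2)t^2
  ∫ 5 dt = 5t
F(t) = -(1/3)t^3 - (5/2)t^2 + 5t + C


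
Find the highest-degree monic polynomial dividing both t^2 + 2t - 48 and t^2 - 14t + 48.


Factor each:
  t^2 + 2t - 48 = (t - 6)(t + 8)
  t^2 - 14t + 48 = (t - 6)(t - 8)
Common monic factor: t - 6


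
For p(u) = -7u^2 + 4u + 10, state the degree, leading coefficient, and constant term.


Highest power of u is 2, with coefficient -7. Constant term is 10.
Degree = 2, leading coefficient = -7, constant term = 10


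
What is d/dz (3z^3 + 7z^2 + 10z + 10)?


Apply the power rule term by term:
  d/dz(3z^3) = 9z^2
  d/dz(7z^2) = 14z
  d/dz(10z) = 10
  d/dz(10) = 0
p'(z) = 9z^2 + 14z + 10


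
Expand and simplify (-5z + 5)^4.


Expand (-5z + 5)^4 by repeated multiplication:
  (-5z + 5)^2 = 25z^2 - 50z + 25
  (-5z + 5)^3 = -125z^3 + 375z^2 - 375z + 125
= 625z^4 - 2500z^3 + 3750z^2 - 2500z + 625


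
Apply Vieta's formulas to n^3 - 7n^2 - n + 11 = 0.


Monic cubic n^3+bn^2+cn+d=0: sum=-b, pairwise sum=c, product=-d.
b=-7, c=-1, d=11
r1+r2+r3 = 7
r1r2+r1r3+r2r3 = -1
r1r2r3 = -11


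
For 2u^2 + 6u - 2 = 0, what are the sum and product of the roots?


For au^2+bu+c=0: sum = -b/a, product = c/a.
a=2, b=6, c=-2
Sum = -(6)/2 = -3
Product = (-2)/2 = -1


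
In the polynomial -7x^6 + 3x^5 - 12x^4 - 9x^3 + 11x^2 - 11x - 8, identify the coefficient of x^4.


Read off the coefficient of x^4: -12


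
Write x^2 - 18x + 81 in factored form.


Roots satisfy r1 + r2 = -b/a = 18 and r1*r2 = c/a = 81.
So r1 = 9, r2 = 9.
x^2 - 18x + 81 = (x - r1)(x - r2) = (x - 9)(x - 9)


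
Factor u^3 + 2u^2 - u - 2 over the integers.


Try integer roots (divisors of -2). u=1: p(1)=0.
Divide out (u - 1): quotient is u^2 + 3u + 2.
Factor the quadratic: (u + 2)(u + 1)
Result: (u - 1)(u + 2)(u + 1)


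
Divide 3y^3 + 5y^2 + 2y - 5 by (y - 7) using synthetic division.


Synthetic division with c = 7. Coefficients: 3, 5, 2, -5
Bring down 3.
  3 * 7 = 21; 21 + 5 = 26
  26 * 7 = 182; 182 + 2 = 184
  184 * 7 = 1288; 1288 - 5 = 1283
Quotient: 3y^2 + 26y + 184, Remainder: 1283


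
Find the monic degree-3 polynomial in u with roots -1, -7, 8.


p(u) = (u + 1)(u + 7)(u - 8)
Expand: u^3 - 57u - 56


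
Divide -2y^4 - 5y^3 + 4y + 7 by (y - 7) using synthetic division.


Synthetic division with c = 7. Coefficients: -2, -5, 0, 4, 7
Bring down -2.
  -2 * 7 = -14; -14 - 5 = -19
  -19 * 7 = -133; -133 + 0 = -133
  -133 * 7 = -931; -931 + 4 = -927
  -927 * 7 = -6489; -6489 + 7 = -6482
Quotient: -2y^3 - 19y^2 - 133y - 927, Remainder: -6482


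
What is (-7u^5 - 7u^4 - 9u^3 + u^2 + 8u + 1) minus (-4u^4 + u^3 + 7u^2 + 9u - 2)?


Distribute the minus sign:
  (-7u^5 - 7u^4 - 9u^3 + u^2 + 8u + 1)
- (-4u^4 + u^3 + 7u^2 + 9u - 2)
Negate second polynomial: 4u^4 - u^3 - 7u^2 - 9u + 2
Add: -7u^5 - 3u^4 - 10u^3 - 6u^2 - u + 3


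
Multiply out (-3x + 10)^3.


Expand (-3x + 10)^3 by repeated multiplication:
  (-3x + 10)^2 = 9x^2 - 60x + 100
= -27x^3 + 270x^2 - 900x + 1000


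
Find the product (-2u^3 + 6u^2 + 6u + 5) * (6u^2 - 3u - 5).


Distribute each term of the first polynomial:
  (-2u^3)(6u^2 - 3u - 5) = -12u^5 + 6u^4 + 10u^3
  (6u^2)(6u^2 - 3u - 5) = 36u^4 - 18u^3 - 30u^2
  (6u)(6u^2 - 3u - 5) = 36u^3 - 18u^2 - 30u
  (5)(6u^2 - 3u - 5) = 30u^2 - 15u - 25
Sum: -12u^5 + 42u^4 + 28u^3 - 18u^2 - 45u - 25


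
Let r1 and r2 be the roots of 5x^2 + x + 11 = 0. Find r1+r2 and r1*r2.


For ax^2+bx+c=0: sum = -b/a, product = c/a.
a=5, b=1, c=11
Sum = -(1)/5 = -1/5
Product = (11)/5 = 11/5


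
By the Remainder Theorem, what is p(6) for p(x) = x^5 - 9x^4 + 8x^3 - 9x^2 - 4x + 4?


By the Remainder Theorem, the remainder equals p(6):
  1*(6)^5 = 7776
  -9*(6)^4 = -11664
  8*(6)^3 = 1728
  -9*(6)^2 = -324
  -4*(6)^1 = -24
  constant: 4
Sum: 7776 - 11664 + 1728 - 324 - 24 + 4 = -2504


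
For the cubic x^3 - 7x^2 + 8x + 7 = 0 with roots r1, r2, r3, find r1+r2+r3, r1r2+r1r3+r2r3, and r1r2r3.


Monic cubic x^3+bx^2+cx+d=0: sum=-b, pairwise sum=c, product=-d.
b=-7, c=8, d=7
r1+r2+r3 = 7
r1r2+r1r3+r2r3 = 8
r1r2r3 = -7


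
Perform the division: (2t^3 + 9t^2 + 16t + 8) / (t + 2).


(2t^3 + 9t^2 + 16t + 8) / (t + 2)
Step 1: 2t^2 * (t + 2) = 2t^3 + 4t^2; subtract.
Step 2: 5t * (t + 2) = 5t^2 + 10t; subtract.
Step 3: 6 * (t + 2) = 6t + 12; subtract.
Quotient: 2t^2 + 5t + 6, Remainder: -4


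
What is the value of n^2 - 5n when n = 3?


Using direct substitution:
  1 * (3)^2 = 9
  -5 * (3)^1 = -15
  constant: 0
Sum = 9 - 15 + 0 = -6


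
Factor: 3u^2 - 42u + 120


Roots satisfy r1 + r2 = -b/a = 14 and r1*r2 = c/a = 40.
So r1 = 4, r2 = 10.
3u^2 - 42u + 120 = 3(u - r1)(u - r2) = 3(u - 4)(u - 10)


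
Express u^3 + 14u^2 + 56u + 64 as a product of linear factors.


Try integer roots (divisors of 64). u=-2: p(-2)=0.
Divide out (u + 2): quotient is u^2 + 12u + 32.
Factor the quadratic: (u + 4)(u + 8)
Result: (u + 2)(u + 4)(u + 8)


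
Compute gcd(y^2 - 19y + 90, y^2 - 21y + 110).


Factor each:
  y^2 - 19y + 90 = (y - 10)(y - 9)
  y^2 - 21y + 110 = (y - 10)(y - 11)
Common monic factor: y - 10


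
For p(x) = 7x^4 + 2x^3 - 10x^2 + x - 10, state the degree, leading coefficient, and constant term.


Highest power of x is 4, with coefficient 7. Constant term is -10.
Degree = 4, leading coefficient = 7, constant term = -10


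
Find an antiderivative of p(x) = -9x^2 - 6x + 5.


Reverse power rule on each term:
  ∫ -9x^2 dx = -3x^3
  ∫ -6x dx = -3x^2
  ∫ 5 dx = 5x
F(x) = -3x^3 - 3x^2 + 5x + C


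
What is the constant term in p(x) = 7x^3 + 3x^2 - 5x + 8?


Read off the constant term: 8


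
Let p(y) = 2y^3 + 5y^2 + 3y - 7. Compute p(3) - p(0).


p(3) = 101
p(0) = -7
p(3) - p(0) = 101 + 7 = 108


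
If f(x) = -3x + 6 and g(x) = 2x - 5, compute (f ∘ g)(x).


Substitute g(x) into f:
f(g(x)) = -3*(2x - 5) + 6
Expand and combine: -6x + 21


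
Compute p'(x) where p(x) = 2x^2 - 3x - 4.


Apply the power rule term by term:
  d/dx(2x^2) = 4x
  d/dx(-3x) = -3
  d/dx(-4) = 0
p'(x) = 4x - 3


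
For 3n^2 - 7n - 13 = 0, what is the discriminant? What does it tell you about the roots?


D = b^2 - 4ac = (-7)^2 - 4(3)(-13) = 49 + 156 = 205
Since D > 0: two distinct irrational roots


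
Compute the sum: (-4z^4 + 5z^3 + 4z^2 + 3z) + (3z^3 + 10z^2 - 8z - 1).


Align terms by degree and add:
  -4z^4 + 5z^3 + 4z^2 + 3z
+ 3z^3 + 10z^2 - 8z - 1
= -4z^4 + 8z^3 + 14z^2 - 5z - 1


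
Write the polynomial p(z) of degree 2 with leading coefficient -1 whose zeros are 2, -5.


p(z) = -(z - 2)(z + 5)
Expand: -z^2 - 3z + 10


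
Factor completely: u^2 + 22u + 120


Roots satisfy r1 + r2 = -b/a = -22 and r1*r2 = c/a = 120.
So r1 = -10, r2 = -12.
u^2 + 22u + 120 = (u - r1)(u - r2) = (u + 10)(u + 12)


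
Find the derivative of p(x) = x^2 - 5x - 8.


Apply the power rule term by term:
  d/dx(x^2) = 2x
  d/dx(-5x) = -5
  d/dx(-8) = 0
p'(x) = 2x - 5


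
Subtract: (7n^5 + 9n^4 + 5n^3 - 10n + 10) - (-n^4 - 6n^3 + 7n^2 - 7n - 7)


Distribute the minus sign:
  (7n^5 + 9n^4 + 5n^3 - 10n + 10)
- (-n^4 - 6n^3 + 7n^2 - 7n - 7)
Negate second polynomial: n^4 + 6n^3 - 7n^2 + 7n + 7
Add: 7n^5 + 10n^4 + 11n^3 - 7n^2 - 3n + 17


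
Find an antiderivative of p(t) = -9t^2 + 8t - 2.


Reverse power rule on each term:
  ∫ -9t^2 dt = -3t^3
  ∫ 8t dt = 4t^2
  ∫ -2 dt = -2t
F(t) = -3t^3 + 4t^2 - 2t + C


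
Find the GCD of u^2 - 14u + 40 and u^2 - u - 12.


Factor each:
  u^2 - 14u + 40 = (u - 4)(u - 10)
  u^2 - u - 12 = (u - 4)(u + 3)
Common monic factor: u - 4


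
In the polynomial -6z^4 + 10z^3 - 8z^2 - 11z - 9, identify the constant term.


Read off the constant term: -9


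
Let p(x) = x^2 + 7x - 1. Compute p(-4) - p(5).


p(-4) = -13
p(5) = 59
p(-4) - p(5) = -13 - 59 = -72


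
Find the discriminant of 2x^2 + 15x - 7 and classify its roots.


D = b^2 - 4ac = (15)^2 - 4(2)(-7) = 225 + 56 = 281
Since D > 0: two distinct irrational roots


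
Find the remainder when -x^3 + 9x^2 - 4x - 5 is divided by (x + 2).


By the Remainder Theorem, the remainder equals p(-2):
  -1*(-2)^3 = 8
  9*(-2)^2 = 36
  -4*(-2)^1 = 8
  constant: -5
Sum: 8 + 36 + 8 - 5 = 47


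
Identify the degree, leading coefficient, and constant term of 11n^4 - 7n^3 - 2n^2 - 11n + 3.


Highest power of n is 4, with coefficient 11. Constant term is 3.
Degree = 4, leading coefficient = 11, constant term = 3


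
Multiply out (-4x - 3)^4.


Expand (-4x - 3)^4 by repeated multiplication:
  (-4x - 3)^2 = 16x^2 + 24x + 9
  (-4x - 3)^3 = -64x^3 - 144x^2 - 108x - 27
= 256x^4 + 768x^3 + 864x^2 + 432x + 81


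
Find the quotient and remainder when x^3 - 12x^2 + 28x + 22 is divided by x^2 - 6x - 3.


(x^3 - 12x^2 + 28x + 22) / (x^2 - 6x - 3)
Step 1: x * (x^2 - 6x - 3) = x^3 - 6x^2 - 3x; subtract.
Step 2: -6 * (x^2 - 6x - 3) = -6x^2 + 36x + 18; subtract.
Quotient: x - 6, Remainder: -5x + 4


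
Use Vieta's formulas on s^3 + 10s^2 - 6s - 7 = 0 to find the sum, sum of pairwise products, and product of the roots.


Monic cubic s^3+bs^2+cs+d=0: sum=-b, pairwise sum=c, product=-d.
b=10, c=-6, d=-7
r1+r2+r3 = -10
r1r2+r1r3+r2r3 = -6
r1r2r3 = 7


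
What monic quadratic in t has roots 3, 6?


p(t) = (t - 3)(t - 6)
Expand: t^2 - 9t + 18


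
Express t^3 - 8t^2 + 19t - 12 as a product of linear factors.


Try integer roots (divisors of -12). t=4: p(4)=0.
Divide out (t - 4): quotient is t^2 - 4t + 3.
Factor the quadratic: (t - 1)(t - 3)
Result: (t - 4)(t - 1)(t - 3)


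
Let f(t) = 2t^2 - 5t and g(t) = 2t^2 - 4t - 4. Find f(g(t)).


Substitute g(t) into f:
f(g(t)) = 2*(2t^2 - 4t - 4)^2 + (-5)*(2t^2 - 4t - 4)
(2t^2 - 4t - 4)^2 = 4t^4 - 16t^3 + 32t + 16
Expand and combine: 8t^4 - 32t^3 - 10t^2 + 84t + 52


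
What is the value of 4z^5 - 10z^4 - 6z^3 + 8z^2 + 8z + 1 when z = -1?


Using direct substitution:
  4 * (-1)^5 = -4
  -10 * (-1)^4 = -10
  -6 * (-1)^3 = 6
  8 * (-1)^2 = 8
  8 * (-1)^1 = -8
  constant: 1
Sum = -4 - 10 + 6 + 8 - 8 + 1 = -7


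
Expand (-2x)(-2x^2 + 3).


Distribute each term of the first polynomial:
  (-2x)(-2x^2 + 3) = 4x^3 - 6x
Sum: 4x^3 - 6x


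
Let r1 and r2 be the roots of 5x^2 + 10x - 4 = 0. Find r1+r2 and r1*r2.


For ax^2+bx+c=0: sum = -b/a, product = c/a.
a=5, b=10, c=-4
Sum = -(10)/5 = -2
Product = (-4)/5 = -4/5


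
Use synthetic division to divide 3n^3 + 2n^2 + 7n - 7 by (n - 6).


Synthetic division with c = 6. Coefficients: 3, 2, 7, -7
Bring down 3.
  3 * 6 = 18; 18 + 2 = 20
  20 * 6 = 120; 120 + 7 = 127
  127 * 6 = 762; 762 - 7 = 755
Quotient: 3n^2 + 20n + 127, Remainder: 755


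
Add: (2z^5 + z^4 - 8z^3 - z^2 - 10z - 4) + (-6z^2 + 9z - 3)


Align terms by degree and add:
  2z^5 + z^4 - 8z^3 - z^2 - 10z - 4
  -6z^2 + 9z - 3
= 2z^5 + z^4 - 8z^3 - 7z^2 - z - 7


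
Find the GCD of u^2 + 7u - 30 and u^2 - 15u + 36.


Factor each:
  u^2 + 7u - 30 = (u - 3)(u + 10)
  u^2 - 15u + 36 = (u - 3)(u - 12)
Common monic factor: u - 3


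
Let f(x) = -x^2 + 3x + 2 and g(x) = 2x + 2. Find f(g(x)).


Substitute g(x) into f:
f(g(x)) = -1*(2x + 2)^2 + 3*(2x + 2) + 2
(2x + 2)^2 = 4x^2 + 8x + 4
Expand and combine: -4x^2 - 2x + 4


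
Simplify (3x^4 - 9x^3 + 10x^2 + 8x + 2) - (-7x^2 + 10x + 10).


Distribute the minus sign:
  (3x^4 - 9x^3 + 10x^2 + 8x + 2)
- (-7x^2 + 10x + 10)
Negate second polynomial: 7x^2 - 10x - 10
Add: 3x^4 - 9x^3 + 17x^2 - 2x - 8


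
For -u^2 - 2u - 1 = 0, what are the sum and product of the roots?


For au^2+bu+c=0: sum = -b/a, product = c/a.
a=-1, b=-2, c=-1
Sum = -(-2)/-1 = -2
Product = (-1)/-1 = 1


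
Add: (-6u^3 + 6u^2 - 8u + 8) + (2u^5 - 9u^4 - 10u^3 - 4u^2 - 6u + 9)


Align terms by degree and add:
  -6u^3 + 6u^2 - 8u + 8
+ 2u^5 - 9u^4 - 10u^3 - 4u^2 - 6u + 9
= 2u^5 - 9u^4 - 16u^3 + 2u^2 - 14u + 17


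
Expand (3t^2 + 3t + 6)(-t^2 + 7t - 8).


Distribute each term of the first polynomial:
  (3t^2)(-t^2 + 7t - 8) = -3t^4 + 21t^3 - 24t^2
  (3t)(-t^2 + 7t - 8) = -3t^3 + 21t^2 - 24t
  (6)(-t^2 + 7t - 8) = -6t^2 + 42t - 48
Sum: -3t^4 + 18t^3 - 9t^2 + 18t - 48


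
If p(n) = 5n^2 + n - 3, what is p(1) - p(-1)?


p(1) = 3
p(-1) = 1
p(1) - p(-1) = 3 - 1 = 2


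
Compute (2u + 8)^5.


Expand (2u + 8)^5 by repeated multiplication:
  (2u + 8)^2 = 4u^2 + 32u + 64
  (2u + 8)^3 = 8u^3 + 96u^2 + 384u + 512
  (2u + 8)^4 = 16u^4 + 256u^3 + 1536u^2 + 4096u + 4096
= 32u^5 + 640u^4 + 5120u^3 + 20480u^2 + 40960u + 32768


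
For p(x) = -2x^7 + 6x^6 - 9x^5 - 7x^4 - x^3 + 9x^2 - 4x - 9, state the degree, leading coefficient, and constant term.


Highest power of x is 7, with coefficient -2. Constant term is -9.
Degree = 7, leading coefficient = -2, constant term = -9


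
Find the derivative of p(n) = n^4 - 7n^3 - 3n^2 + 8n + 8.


Apply the power rule term by term:
  d/dn(n^4) = 4n^3
  d/dn(-7n^3) = -21n^2
  d/dn(-3n^2) = -6n
  d/dn(8n) = 8
  d/dn(8) = 0
p'(n) = 4n^3 - 21n^2 - 6n + 8


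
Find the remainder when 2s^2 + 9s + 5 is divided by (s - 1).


By the Remainder Theorem, the remainder equals p(1):
  2*(1)^2 = 2
  9*(1)^1 = 9
  constant: 5
Sum: 2 + 9 + 5 = 16


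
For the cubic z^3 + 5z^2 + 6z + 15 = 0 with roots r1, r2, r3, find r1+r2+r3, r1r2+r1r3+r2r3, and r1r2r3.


Monic cubic z^3+bz^2+cz+d=0: sum=-b, pairwise sum=c, product=-d.
b=5, c=6, d=15
r1+r2+r3 = -5
r1r2+r1r3+r2r3 = 6
r1r2r3 = -15


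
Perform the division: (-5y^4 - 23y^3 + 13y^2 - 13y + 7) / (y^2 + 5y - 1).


(-5y^4 - 23y^3 + 13y^2 - 13y + 7) / (y^2 + 5y - 1)
Step 1: -5y^2 * (y^2 + 5y - 1) = -5y^4 - 25y^3 + 5y^2; subtract.
Step 2: 2y * (y^2 + 5y - 1) = 2y^3 + 10y^2 - 2y; subtract.
Step 3: -2 * (y^2 + 5y - 1) = -2y^2 - 10y + 2; subtract.
Quotient: -5y^2 + 2y - 2, Remainder: -y + 5


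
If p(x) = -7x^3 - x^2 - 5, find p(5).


Using direct substitution:
  -7 * (5)^3 = -875
  -1 * (5)^2 = -25
  0 * (5)^1 = 0
  constant: -5
Sum = -875 - 25 + 0 - 5 = -905


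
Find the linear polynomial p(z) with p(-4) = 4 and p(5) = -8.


p(z) = mz + b. Using p(-4)=4, p(5)=-8:
m = (4 + 8)/(-4 - 5) = 12/-9 = -4/3
b = 4 - m*(-4) = 4 - 16/3 = -4/3
p(z) = -(4/3)z - (4/3)


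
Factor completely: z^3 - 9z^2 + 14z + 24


Try integer roots (divisors of 24). z=-1: p(-1)=0.
Divide out (z + 1): quotient is z^2 - 10z + 24.
Factor the quadratic: (z - 4)(z - 6)
Result: (z + 1)(z - 4)(z - 6)


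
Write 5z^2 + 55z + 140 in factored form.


Roots satisfy r1 + r2 = -b/a = -11 and r1*r2 = c/a = 28.
So r1 = -4, r2 = -7.
5z^2 + 55z + 140 = 5(z - r1)(z - r2) = 5(z + 4)(z + 7)


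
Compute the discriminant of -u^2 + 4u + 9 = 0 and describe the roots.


D = b^2 - 4ac = (4)^2 - 4(-1)(9) = 16 + 36 = 52
Since D > 0: two distinct irrational roots


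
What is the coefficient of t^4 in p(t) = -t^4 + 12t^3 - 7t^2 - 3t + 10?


Read off the coefficient of t^4: -1


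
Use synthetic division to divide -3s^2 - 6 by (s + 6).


Synthetic division with c = -6. Coefficients: -3, 0, -6
Bring down -3.
  -3 * -6 = 18; 18 + 0 = 18
  18 * -6 = -108; -108 - 6 = -114
Quotient: -3s + 18, Remainder: -114


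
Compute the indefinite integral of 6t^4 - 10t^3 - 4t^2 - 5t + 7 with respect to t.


Reverse power rule on each term:
  ∫ 6t^4 dt = (6/5)t^5
  ∫ -10t^3 dt = -(5/2)t^4
  ∫ -4t^2 dt = -(4/3)t^3
  ∫ -5t dt = -(5/2)t^2
  ∫ 7 dt = 7t
F(t) = (6/5)t^5 - (5/2)t^4 - (4/3)t^3 - (5/2)t^2 + 7t + C


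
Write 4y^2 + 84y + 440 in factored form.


Roots satisfy r1 + r2 = -b/a = -21 and r1*r2 = c/a = 110.
So r1 = -11, r2 = -10.
4y^2 + 84y + 440 = 4(y - r1)(y - r2) = 4(y + 11)(y + 10)


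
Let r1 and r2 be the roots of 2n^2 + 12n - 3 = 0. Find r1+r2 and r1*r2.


For an^2+bn+c=0: sum = -b/a, product = c/a.
a=2, b=12, c=-3
Sum = -(12)/2 = -6
Product = (-3)/2 = -3/2


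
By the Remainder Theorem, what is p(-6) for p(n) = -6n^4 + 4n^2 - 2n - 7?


By the Remainder Theorem, the remainder equals p(-6):
  -6*(-6)^4 = -7776
  0*(-6)^3 = 0
  4*(-6)^2 = 144
  -2*(-6)^1 = 12
  constant: -7
Sum: -7776 + 0 + 144 + 12 - 7 = -7627


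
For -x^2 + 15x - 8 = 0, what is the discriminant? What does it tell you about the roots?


D = b^2 - 4ac = (15)^2 - 4(-1)(-8) = 225 - 32 = 193
Since D > 0: two distinct irrational roots


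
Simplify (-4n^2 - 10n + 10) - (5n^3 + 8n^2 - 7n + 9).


Distribute the minus sign:
  (-4n^2 - 10n + 10)
- (5n^3 + 8n^2 - 7n + 9)
Negate second polynomial: -5n^3 - 8n^2 + 7n - 9
Add: -5n^3 - 12n^2 - 3n + 1


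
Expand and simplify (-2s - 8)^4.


Expand (-2s - 8)^4 by repeated multiplication:
  (-2s - 8)^2 = 4s^2 + 32s + 64
  (-2s - 8)^3 = -8s^3 - 96s^2 - 384s - 512
= 16s^4 + 256s^3 + 1536s^2 + 4096s + 4096


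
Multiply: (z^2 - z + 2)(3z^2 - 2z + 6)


Distribute each term of the first polynomial:
  (z^2)(3z^2 - 2z + 6) = 3z^4 - 2z^3 + 6z^2
  (-z)(3z^2 - 2z + 6) = -3z^3 + 2z^2 - 6z
  (2)(3z^2 - 2z + 6) = 6z^2 - 4z + 12
Sum: 3z^4 - 5z^3 + 14z^2 - 10z + 12


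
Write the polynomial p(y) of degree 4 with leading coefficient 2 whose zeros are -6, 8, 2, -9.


p(y) = 2(y + 6)(y - 8)(y - 2)(y + 9)
Expand: 2y^4 + 10y^3 - 160y^2 - 600y + 1728


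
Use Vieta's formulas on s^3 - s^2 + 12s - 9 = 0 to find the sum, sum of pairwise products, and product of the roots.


Monic cubic s^3+bs^2+cs+d=0: sum=-b, pairwise sum=c, product=-d.
b=-1, c=12, d=-9
r1+r2+r3 = 1
r1r2+r1r3+r2r3 = 12
r1r2r3 = 9


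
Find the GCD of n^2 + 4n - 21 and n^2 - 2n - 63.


Factor each:
  n^2 + 4n - 21 = (n + 7)(n - 3)
  n^2 - 2n - 63 = (n + 7)(n - 9)
Common monic factor: n + 7


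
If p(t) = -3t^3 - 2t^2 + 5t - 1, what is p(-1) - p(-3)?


p(-1) = -5
p(-3) = 47
p(-1) - p(-3) = -5 - 47 = -52


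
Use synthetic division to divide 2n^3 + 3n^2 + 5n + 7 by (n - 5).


Synthetic division with c = 5. Coefficients: 2, 3, 5, 7
Bring down 2.
  2 * 5 = 10; 10 + 3 = 13
  13 * 5 = 65; 65 + 5 = 70
  70 * 5 = 350; 350 + 7 = 357
Quotient: 2n^2 + 13n + 70, Remainder: 357


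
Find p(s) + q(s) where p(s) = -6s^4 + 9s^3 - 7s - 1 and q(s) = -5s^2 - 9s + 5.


Align terms by degree and add:
  -6s^4 + 9s^3 - 7s - 1
  -5s^2 - 9s + 5
= -6s^4 + 9s^3 - 5s^2 - 16s + 4


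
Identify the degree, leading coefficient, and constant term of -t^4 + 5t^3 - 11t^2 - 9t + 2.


Highest power of t is 4, with coefficient -1. Constant term is 2.
Degree = 4, leading coefficient = -1, constant term = 2


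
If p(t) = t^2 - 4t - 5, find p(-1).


Using direct substitution:
  1 * (-1)^2 = 1
  -4 * (-1)^1 = 4
  constant: -5
Sum = 1 + 4 - 5 = 0


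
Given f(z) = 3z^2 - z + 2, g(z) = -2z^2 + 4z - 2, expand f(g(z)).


Substitute g(z) into f:
f(g(z)) = 3*(-2z^2 + 4z - 2)^2 + (-1)*(-2z^2 + 4z - 2) + 2
(-2z^2 + 4z - 2)^2 = 4z^4 - 16z^3 + 24z^2 - 16z + 4
Expand and combine: 12z^4 - 48z^3 + 74z^2 - 52z + 16


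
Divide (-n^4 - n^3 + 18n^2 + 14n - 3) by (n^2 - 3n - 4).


(-n^4 - n^3 + 18n^2 + 14n - 3) / (n^2 - 3n - 4)
Step 1: -n^2 * (n^2 - 3n - 4) = -n^4 + 3n^3 + 4n^2; subtract.
Step 2: -4n * (n^2 - 3n - 4) = -4n^3 + 12n^2 + 16n; subtract.
Step 3: 2 * (n^2 - 3n - 4) = 2n^2 - 6n - 8; subtract.
Quotient: -n^2 - 4n + 2, Remainder: 4n + 5


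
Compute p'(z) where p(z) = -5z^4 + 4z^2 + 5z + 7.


Apply the power rule term by term:
  d/dz(-5z^4) = -20z^3
  d/dz(4z^2) = 8z
  d/dz(5z) = 5
  d/dz(7) = 0
p'(z) = -20z^3 + 8z + 5


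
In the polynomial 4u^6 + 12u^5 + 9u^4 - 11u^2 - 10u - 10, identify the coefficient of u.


Read off the coefficient of u: -10


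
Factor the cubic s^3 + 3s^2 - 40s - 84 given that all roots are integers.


Try integer roots (divisors of -84). s=-2: p(-2)=0.
Divide out (s + 2): quotient is s^2 + s - 42.
Factor the quadratic: (s - 6)(s + 7)
Result: (s + 2)(s - 6)(s + 7)


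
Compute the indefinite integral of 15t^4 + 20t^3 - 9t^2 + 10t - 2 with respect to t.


Reverse power rule on each term:
  ∫ 15t^4 dt = 3t^5
  ∫ 20t^3 dt = 5t^4
  ∫ -9t^2 dt = -3t^3
  ∫ 10t dt = 5t^2
  ∫ -2 dt = -2t
F(t) = 3t^5 + 5t^4 - 3t^3 + 5t^2 - 2t + C


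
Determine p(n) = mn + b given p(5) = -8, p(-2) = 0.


p(n) = mn + b. Using p(5)=-8, p(-2)=0:
m = (-8)/(5 + 2) = -8/7 = -8/7
b = -8 - m*(5) = -8 + 40/7 = -16/7
p(n) = -(8/7)n - (16/7)


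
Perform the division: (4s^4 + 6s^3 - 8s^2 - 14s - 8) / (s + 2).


(4s^4 + 6s^3 - 8s^2 - 14s - 8) / (s + 2)
Step 1: 4s^3 * (s + 2) = 4s^4 + 8s^3; subtract.
Step 2: -2s^2 * (s + 2) = -2s^3 - 4s^2; subtract.
Step 3: -4s * (s + 2) = -4s^2 - 8s; subtract.
Step 4: -6 * (s + 2) = -6s - 12; subtract.
Quotient: 4s^3 - 2s^2 - 4s - 6, Remainder: 4


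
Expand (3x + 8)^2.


Expand (3x + 8)^2 by repeated multiplication:
= 9x^2 + 48x + 64


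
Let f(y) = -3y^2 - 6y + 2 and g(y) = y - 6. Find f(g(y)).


Substitute g(y) into f:
f(g(y)) = -3*(y - 6)^2 + (-6)*(y - 6) + 2
(y - 6)^2 = y^2 - 12y + 36
Expand and combine: -3y^2 + 30y - 70


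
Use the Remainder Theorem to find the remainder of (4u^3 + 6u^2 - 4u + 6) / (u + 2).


By the Remainder Theorem, the remainder equals p(-2):
  4*(-2)^3 = -32
  6*(-2)^2 = 24
  -4*(-2)^1 = 8
  constant: 6
Sum: -32 + 24 + 8 + 6 = 6


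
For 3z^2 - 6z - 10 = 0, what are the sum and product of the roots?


For az^2+bz+c=0: sum = -b/a, product = c/a.
a=3, b=-6, c=-10
Sum = -(-6)/3 = 2
Product = (-10)/3 = -10/3


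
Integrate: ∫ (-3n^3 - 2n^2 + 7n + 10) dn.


Reverse power rule on each term:
  ∫ -3n^3 dn = -(3/4)n^4
  ∫ -2n^2 dn = -(2/3)n^3
  ∫ 7n dn = (7/2)n^2
  ∫ 10 dn = 10n
F(n) = -(3/4)n^4 - (2/3)n^3 + (7/2)n^2 + 10n + C


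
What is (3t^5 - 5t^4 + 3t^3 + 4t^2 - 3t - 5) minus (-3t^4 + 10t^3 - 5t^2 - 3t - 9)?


Distribute the minus sign:
  (3t^5 - 5t^4 + 3t^3 + 4t^2 - 3t - 5)
- (-3t^4 + 10t^3 - 5t^2 - 3t - 9)
Negate second polynomial: 3t^4 - 10t^3 + 5t^2 + 3t + 9
Add: 3t^5 - 2t^4 - 7t^3 + 9t^2 + 4


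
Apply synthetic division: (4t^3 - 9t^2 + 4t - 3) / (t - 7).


Synthetic division with c = 7. Coefficients: 4, -9, 4, -3
Bring down 4.
  4 * 7 = 28; 28 - 9 = 19
  19 * 7 = 133; 133 + 4 = 137
  137 * 7 = 959; 959 - 3 = 956
Quotient: 4t^2 + 19t + 137, Remainder: 956


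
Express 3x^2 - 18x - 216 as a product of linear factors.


Roots satisfy r1 + r2 = -b/a = 6 and r1*r2 = c/a = -72.
So r1 = -6, r2 = 12.
3x^2 - 18x - 216 = 3(x - r1)(x - r2) = 3(x + 6)(x - 12)


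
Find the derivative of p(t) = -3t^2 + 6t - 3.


Apply the power rule term by term:
  d/dt(-3t^2) = -6t
  d/dt(6t) = 6
  d/dt(-3) = 0
p'(t) = -6t + 6


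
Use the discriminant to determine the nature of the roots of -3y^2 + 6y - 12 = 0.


D = b^2 - 4ac = (6)^2 - 4(-3)(-12) = 36 - 144 = -108
Since D < 0: two complex conjugate roots (no real roots)


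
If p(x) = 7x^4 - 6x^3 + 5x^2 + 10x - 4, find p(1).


Using direct substitution:
  7 * (1)^4 = 7
  -6 * (1)^3 = -6
  5 * (1)^2 = 5
  10 * (1)^1 = 10
  constant: -4
Sum = 7 - 6 + 5 + 10 - 4 = 12


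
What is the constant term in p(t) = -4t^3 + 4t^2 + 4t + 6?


Read off the constant term: 6


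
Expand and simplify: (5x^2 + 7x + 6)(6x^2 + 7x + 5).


Distribute each term of the first polynomial:
  (5x^2)(6x^2 + 7x + 5) = 30x^4 + 35x^3 + 25x^2
  (7x)(6x^2 + 7x + 5) = 42x^3 + 49x^2 + 35x
  (6)(6x^2 + 7x + 5) = 36x^2 + 42x + 30
Sum: 30x^4 + 77x^3 + 110x^2 + 77x + 30


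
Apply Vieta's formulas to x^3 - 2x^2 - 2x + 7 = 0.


Monic cubic x^3+bx^2+cx+d=0: sum=-b, pairwise sum=c, product=-d.
b=-2, c=-2, d=7
r1+r2+r3 = 2
r1r2+r1r3+r2r3 = -2
r1r2r3 = -7


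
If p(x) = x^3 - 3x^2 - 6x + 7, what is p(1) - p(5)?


p(1) = -1
p(5) = 27
p(1) - p(5) = -1 - 27 = -28


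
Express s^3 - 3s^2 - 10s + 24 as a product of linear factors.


Try integer roots (divisors of 24). s=4: p(4)=0.
Divide out (s - 4): quotient is s^2 + s - 6.
Factor the quadratic: (s - 2)(s + 3)
Result: (s - 4)(s - 2)(s + 3)


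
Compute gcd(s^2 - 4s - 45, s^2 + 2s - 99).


Factor each:
  s^2 - 4s - 45 = (s - 9)(s + 5)
  s^2 + 2s - 99 = (s - 9)(s + 11)
Common monic factor: s - 9


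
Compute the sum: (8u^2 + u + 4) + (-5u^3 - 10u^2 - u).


Align terms by degree and add:
  8u^2 + u + 4
  -5u^3 - 10u^2 - u
= -5u^3 - 2u^2 + 4


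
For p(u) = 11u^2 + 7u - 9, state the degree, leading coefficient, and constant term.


Highest power of u is 2, with coefficient 11. Constant term is -9.
Degree = 2, leading coefficient = 11, constant term = -9


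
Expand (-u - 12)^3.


Expand (-u - 12)^3 by repeated multiplication:
  (-u - 12)^2 = u^2 + 24u + 144
= -u^3 - 36u^2 - 432u - 1728


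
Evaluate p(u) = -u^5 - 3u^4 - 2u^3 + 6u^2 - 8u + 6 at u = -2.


Using direct substitution:
  -1 * (-2)^5 = 32
  -3 * (-2)^4 = -48
  -2 * (-2)^3 = 16
  6 * (-2)^2 = 24
  -8 * (-2)^1 = 16
  constant: 6
Sum = 32 - 48 + 16 + 24 + 16 + 6 = 46


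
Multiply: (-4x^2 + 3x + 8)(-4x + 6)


Distribute each term of the first polynomial:
  (-4x^2)(-4x + 6) = 16x^3 - 24x^2
  (3x)(-4x + 6) = -12x^2 + 18x
  (8)(-4x + 6) = -32x + 48
Sum: 16x^3 - 36x^2 - 14x + 48


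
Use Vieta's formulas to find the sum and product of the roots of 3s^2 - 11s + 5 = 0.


For as^2+bs+c=0: sum = -b/a, product = c/a.
a=3, b=-11, c=5
Sum = -(-11)/3 = 11/3
Product = (5)/3 = 5/3


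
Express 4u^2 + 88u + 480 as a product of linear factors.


Roots satisfy r1 + r2 = -b/a = -22 and r1*r2 = c/a = 120.
So r1 = -10, r2 = -12.
4u^2 + 88u + 480 = 4(u - r1)(u - r2) = 4(u + 10)(u + 12)


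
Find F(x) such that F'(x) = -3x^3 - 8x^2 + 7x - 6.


Reverse power rule on each term:
  ∫ -3x^3 dx = -(3/4)x^4
  ∫ -8x^2 dx = -(8/3)x^3
  ∫ 7x dx = (7/2)x^2
  ∫ -6 dx = -6x
F(x) = -(3/4)x^4 - (8/3)x^3 + (7/2)x^2 - 6x + C


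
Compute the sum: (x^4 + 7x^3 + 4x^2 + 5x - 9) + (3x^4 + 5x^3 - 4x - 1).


Align terms by degree and add:
  x^4 + 7x^3 + 4x^2 + 5x - 9
+ 3x^4 + 5x^3 - 4x - 1
= 4x^4 + 12x^3 + 4x^2 + x - 10


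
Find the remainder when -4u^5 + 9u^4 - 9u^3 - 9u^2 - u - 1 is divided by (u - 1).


By the Remainder Theorem, the remainder equals p(1):
  -4*(1)^5 = -4
  9*(1)^4 = 9
  -9*(1)^3 = -9
  -9*(1)^2 = -9
  -1*(1)^1 = -1
  constant: -1
Sum: -4 + 9 - 9 - 9 - 1 - 1 = -15


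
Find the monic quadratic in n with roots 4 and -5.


p(n) = (n - 4)(n + 5)
Expand: n^2 + n - 20


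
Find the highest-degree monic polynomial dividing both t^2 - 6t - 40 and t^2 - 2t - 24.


Factor each:
  t^2 - 6t - 40 = (t + 4)(t - 10)
  t^2 - 2t - 24 = (t + 4)(t - 6)
Common monic factor: t + 4


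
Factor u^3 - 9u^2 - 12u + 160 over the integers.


Try integer roots (divisors of 160). u=-4: p(-4)=0.
Divide out (u + 4): quotient is u^2 - 13u + 40.
Factor the quadratic: (u - 5)(u - 8)
Result: (u + 4)(u - 5)(u - 8)


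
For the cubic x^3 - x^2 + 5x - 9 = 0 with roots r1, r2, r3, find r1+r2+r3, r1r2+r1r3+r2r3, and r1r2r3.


Monic cubic x^3+bx^2+cx+d=0: sum=-b, pairwise sum=c, product=-d.
b=-1, c=5, d=-9
r1+r2+r3 = 1
r1r2+r1r3+r2r3 = 5
r1r2r3 = 9


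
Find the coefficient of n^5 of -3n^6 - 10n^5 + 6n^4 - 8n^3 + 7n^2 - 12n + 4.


Read off the coefficient of n^5: -10


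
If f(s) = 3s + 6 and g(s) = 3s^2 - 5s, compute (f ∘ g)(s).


Substitute g(s) into f:
f(g(s)) = 3*(3s^2 - 5s) + 6
Expand and combine: 9s^2 - 15s + 6


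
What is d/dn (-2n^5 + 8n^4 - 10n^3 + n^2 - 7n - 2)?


Apply the power rule term by term:
  d/dn(-2n^5) = -10n^4
  d/dn(8n^4) = 32n^3
  d/dn(-10n^3) = -30n^2
  d/dn(n^2) = 2n
  d/dn(-7n) = -7
  d/dn(-2) = 0
p'(n) = -10n^4 + 32n^3 - 30n^2 + 2n - 7


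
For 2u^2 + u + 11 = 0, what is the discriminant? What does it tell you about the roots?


D = b^2 - 4ac = (1)^2 - 4(2)(11) = 1 - 88 = -87
Since D < 0: two complex conjugate roots (no real roots)


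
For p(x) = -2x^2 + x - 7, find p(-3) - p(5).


p(-3) = -28
p(5) = -52
p(-3) - p(5) = -28 + 52 = 24


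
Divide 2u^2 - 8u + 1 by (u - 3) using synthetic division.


Synthetic division with c = 3. Coefficients: 2, -8, 1
Bring down 2.
  2 * 3 = 6; 6 - 8 = -2
  -2 * 3 = -6; -6 + 1 = -5
Quotient: 2u - 2, Remainder: -5


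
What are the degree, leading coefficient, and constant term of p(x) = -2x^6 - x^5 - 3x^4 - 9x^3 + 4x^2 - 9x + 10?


Highest power of x is 6, with coefficient -2. Constant term is 10.
Degree = 6, leading coefficient = -2, constant term = 10


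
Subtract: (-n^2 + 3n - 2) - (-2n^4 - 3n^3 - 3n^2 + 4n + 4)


Distribute the minus sign:
  (-n^2 + 3n - 2)
- (-2n^4 - 3n^3 - 3n^2 + 4n + 4)
Negate second polynomial: 2n^4 + 3n^3 + 3n^2 - 4n - 4
Add: 2n^4 + 3n^3 + 2n^2 - n - 6


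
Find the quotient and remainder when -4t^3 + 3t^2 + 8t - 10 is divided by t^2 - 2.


(-4t^3 + 3t^2 + 8t - 10) / (t^2 - 2)
Step 1: -4t * (t^2 - 2) = -4t^3 + 8t; subtract.
Step 2: 3 * (t^2 - 2) = 3t^2 - 6; subtract.
Quotient: -4t + 3, Remainder: -4


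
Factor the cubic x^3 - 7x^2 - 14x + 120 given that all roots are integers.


Try integer roots (divisors of 120). x=5: p(5)=0.
Divide out (x - 5): quotient is x^2 - 2x - 24.
Factor the quadratic: (x - 6)(x + 4)
Result: (x - 5)(x - 6)(x + 4)


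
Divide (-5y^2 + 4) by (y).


(-5y^2 + 4) / (y)
Step 1: -5y * (y) = -5y^2; subtract.
Step 2: 0 * (y) = 0; subtract.
Quotient: -5y, Remainder: 4


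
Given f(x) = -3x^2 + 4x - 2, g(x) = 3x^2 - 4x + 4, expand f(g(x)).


Substitute g(x) into f:
f(g(x)) = -3*(3x^2 - 4x + 4)^2 + 4*(3x^2 - 4x + 4) + (-2)
(3x^2 - 4x + 4)^2 = 9x^4 - 24x^3 + 40x^2 - 32x + 16
Expand and combine: -27x^4 + 72x^3 - 108x^2 + 80x - 34


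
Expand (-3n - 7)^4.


Expand (-3n - 7)^4 by repeated multiplication:
  (-3n - 7)^2 = 9n^2 + 42n + 49
  (-3n - 7)^3 = -27n^3 - 189n^2 - 441n - 343
= 81n^4 + 756n^3 + 2646n^2 + 4116n + 2401


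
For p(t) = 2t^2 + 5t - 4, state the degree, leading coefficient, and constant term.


Highest power of t is 2, with coefficient 2. Constant term is -4.
Degree = 2, leading coefficient = 2, constant term = -4


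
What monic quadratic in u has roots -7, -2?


p(u) = (u + 7)(u + 2)
Expand: u^2 + 9u + 14


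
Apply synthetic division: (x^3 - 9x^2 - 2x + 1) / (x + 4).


Synthetic division with c = -4. Coefficients: 1, -9, -2, 1
Bring down 1.
  1 * -4 = -4; -4 - 9 = -13
  -13 * -4 = 52; 52 - 2 = 50
  50 * -4 = -200; -200 + 1 = -199
Quotient: x^2 - 13x + 50, Remainder: -199


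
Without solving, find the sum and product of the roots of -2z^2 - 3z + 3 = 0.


For az^2+bz+c=0: sum = -b/a, product = c/a.
a=-2, b=-3, c=3
Sum = -(-3)/-2 = -3/2
Product = (3)/-2 = -3/2


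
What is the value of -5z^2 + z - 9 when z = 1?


Using direct substitution:
  -5 * (1)^2 = -5
  1 * (1)^1 = 1
  constant: -9
Sum = -5 + 1 - 9 = -13


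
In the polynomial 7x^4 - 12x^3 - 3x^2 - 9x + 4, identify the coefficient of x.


Read off the coefficient of x: -9


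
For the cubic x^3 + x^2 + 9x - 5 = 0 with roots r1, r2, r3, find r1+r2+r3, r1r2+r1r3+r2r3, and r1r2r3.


Monic cubic x^3+bx^2+cx+d=0: sum=-b, pairwise sum=c, product=-d.
b=1, c=9, d=-5
r1+r2+r3 = -1
r1r2+r1r3+r2r3 = 9
r1r2r3 = 5


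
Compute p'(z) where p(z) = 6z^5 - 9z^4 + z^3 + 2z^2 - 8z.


Apply the power rule term by term:
  d/dz(6z^5) = 30z^4
  d/dz(-9z^4) = -36z^3
  d/dz(z^3) = 3z^2
  d/dz(2z^2) = 4z
  d/dz(-8z) = -8
p'(z) = 30z^4 - 36z^3 + 3z^2 + 4z - 8


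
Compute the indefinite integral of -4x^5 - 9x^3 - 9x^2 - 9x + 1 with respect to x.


Reverse power rule on each term:
  ∫ -4x^5 dx = -(2/3)x^6
  ∫ -9x^3 dx = -(9/4)x^4
  ∫ -9x^2 dx = -3x^3
  ∫ -9x dx = -(9/2)x^2
  ∫ 1 dx = x
F(x) = -(2/3)x^6 - (9/4)x^4 - 3x^3 - (9/2)x^2 + x + C


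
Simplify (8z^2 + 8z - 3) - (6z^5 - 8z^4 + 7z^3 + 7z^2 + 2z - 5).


Distribute the minus sign:
  (8z^2 + 8z - 3)
- (6z^5 - 8z^4 + 7z^3 + 7z^2 + 2z - 5)
Negate second polynomial: -6z^5 + 8z^4 - 7z^3 - 7z^2 - 2z + 5
Add: -6z^5 + 8z^4 - 7z^3 + z^2 + 6z + 2


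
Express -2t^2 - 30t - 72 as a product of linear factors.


Roots satisfy r1 + r2 = -b/a = -15 and r1*r2 = c/a = 36.
So r1 = -3, r2 = -12.
-2t^2 - 30t - 72 = -2(t - r1)(t - r2) = -2(t + 3)(t + 12)


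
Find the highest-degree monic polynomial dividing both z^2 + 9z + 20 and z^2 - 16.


Factor each:
  z^2 + 9z + 20 = (z + 4)(z + 5)
  z^2 - 16 = (z + 4)(z - 4)
Common monic factor: z + 4


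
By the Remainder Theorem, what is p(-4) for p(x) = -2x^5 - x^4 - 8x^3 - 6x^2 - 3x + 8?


By the Remainder Theorem, the remainder equals p(-4):
  -2*(-4)^5 = 2048
  -1*(-4)^4 = -256
  -8*(-4)^3 = 512
  -6*(-4)^2 = -96
  -3*(-4)^1 = 12
  constant: 8
Sum: 2048 - 256 + 512 - 96 + 12 + 8 = 2228


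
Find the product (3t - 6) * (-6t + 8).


Distribute each term of the first polynomial:
  (3t)(-6t + 8) = -18t^2 + 24t
  (-6)(-6t + 8) = 36t - 48
Sum: -18t^2 + 60t - 48


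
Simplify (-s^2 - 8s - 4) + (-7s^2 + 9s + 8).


Align terms by degree and add:
  -s^2 - 8s - 4
  -7s^2 + 9s + 8
= -8s^2 + s + 4


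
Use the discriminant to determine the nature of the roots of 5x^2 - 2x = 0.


D = b^2 - 4ac = (-2)^2 - 4(5)(0) = 4 = 4
Since D > 0: two distinct rational roots


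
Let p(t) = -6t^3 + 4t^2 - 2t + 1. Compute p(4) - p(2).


p(4) = -327
p(2) = -35
p(4) - p(2) = -327 + 35 = -292


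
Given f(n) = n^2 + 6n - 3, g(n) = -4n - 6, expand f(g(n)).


Substitute g(n) into f:
f(g(n)) = 1*(-4n - 6)^2 + 6*(-4n - 6) + (-3)
(-4n - 6)^2 = 16n^2 + 48n + 36
Expand and combine: 16n^2 + 24n - 3


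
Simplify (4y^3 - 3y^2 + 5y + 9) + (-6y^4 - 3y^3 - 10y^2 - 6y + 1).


Align terms by degree and add:
  4y^3 - 3y^2 + 5y + 9
  -6y^4 - 3y^3 - 10y^2 - 6y + 1
= -6y^4 + y^3 - 13y^2 - y + 10


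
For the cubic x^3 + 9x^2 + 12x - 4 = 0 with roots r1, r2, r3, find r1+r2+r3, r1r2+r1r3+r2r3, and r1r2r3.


Monic cubic x^3+bx^2+cx+d=0: sum=-b, pairwise sum=c, product=-d.
b=9, c=12, d=-4
r1+r2+r3 = -9
r1r2+r1r3+r2r3 = 12
r1r2r3 = 4


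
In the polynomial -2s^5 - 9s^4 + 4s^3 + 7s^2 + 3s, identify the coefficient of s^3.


Read off the coefficient of s^3: 4


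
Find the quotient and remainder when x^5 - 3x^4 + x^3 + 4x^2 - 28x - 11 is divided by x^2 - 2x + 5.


(x^5 - 3x^4 + x^3 + 4x^2 - 28x - 11) / (x^2 - 2x + 5)
Step 1: x^3 * (x^2 - 2x + 5) = x^5 - 2x^4 + 5x^3; subtract.
Step 2: -x^2 * (x^2 - 2x + 5) = -x^4 + 2x^3 - 5x^2; subtract.
Step 3: -6x * (x^2 - 2x + 5) = -6x^3 + 12x^2 - 30x; subtract.
Step 4: -3 * (x^2 - 2x + 5) = -3x^2 + 6x - 15; subtract.
Quotient: x^3 - x^2 - 6x - 3, Remainder: -4x + 4


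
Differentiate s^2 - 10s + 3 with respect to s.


Apply the power rule term by term:
  d/ds(s^2) = 2s
  d/ds(-10s) = -10
  d/ds(3) = 0
p'(s) = 2s - 10


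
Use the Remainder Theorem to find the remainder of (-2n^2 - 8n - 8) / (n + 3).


By the Remainder Theorem, the remainder equals p(-3):
  -2*(-3)^2 = -18
  -8*(-3)^1 = 24
  constant: -8
Sum: -18 + 24 - 8 = -2


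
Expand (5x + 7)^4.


Expand (5x + 7)^4 by repeated multiplication:
  (5x + 7)^2 = 25x^2 + 70x + 49
  (5x + 7)^3 = 125x^3 + 525x^2 + 735x + 343
= 625x^4 + 3500x^3 + 7350x^2 + 6860x + 2401


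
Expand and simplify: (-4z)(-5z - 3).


Distribute each term of the first polynomial:
  (-4z)(-5z - 3) = 20z^2 + 12z
Sum: 20z^2 + 12z


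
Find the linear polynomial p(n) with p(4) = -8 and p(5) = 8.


p(n) = mn + b. Using p(4)=-8, p(5)=8:
m = (-8 - 8)/(4 - 5) = -16/-1 = 16
b = -8 - m*(4) = -8 - 64 = -72
p(n) = 16n - 72


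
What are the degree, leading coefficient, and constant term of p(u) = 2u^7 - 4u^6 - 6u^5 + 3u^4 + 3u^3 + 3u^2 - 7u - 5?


Highest power of u is 7, with coefficient 2. Constant term is -5.
Degree = 7, leading coefficient = 2, constant term = -5


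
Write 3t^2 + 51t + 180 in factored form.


Roots satisfy r1 + r2 = -b/a = -17 and r1*r2 = c/a = 60.
So r1 = -12, r2 = -5.
3t^2 + 51t + 180 = 3(t - r1)(t - r2) = 3(t + 12)(t + 5)


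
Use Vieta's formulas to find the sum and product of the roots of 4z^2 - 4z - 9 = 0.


For az^2+bz+c=0: sum = -b/a, product = c/a.
a=4, b=-4, c=-9
Sum = -(-4)/4 = 1
Product = (-9)/4 = -9/4


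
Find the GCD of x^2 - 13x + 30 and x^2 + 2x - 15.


Factor each:
  x^2 - 13x + 30 = (x - 3)(x - 10)
  x^2 + 2x - 15 = (x - 3)(x + 5)
Common monic factor: x - 3


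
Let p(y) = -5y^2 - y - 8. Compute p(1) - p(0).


p(1) = -14
p(0) = -8
p(1) - p(0) = -14 + 8 = -6


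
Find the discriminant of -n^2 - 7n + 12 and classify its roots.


D = b^2 - 4ac = (-7)^2 - 4(-1)(12) = 49 + 48 = 97
Since D > 0: two distinct irrational roots


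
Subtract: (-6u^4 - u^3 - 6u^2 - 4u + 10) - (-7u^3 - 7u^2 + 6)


Distribute the minus sign:
  (-6u^4 - u^3 - 6u^2 - 4u + 10)
- (-7u^3 - 7u^2 + 6)
Negate second polynomial: 7u^3 + 7u^2 - 6
Add: -6u^4 + 6u^3 + u^2 - 4u + 4


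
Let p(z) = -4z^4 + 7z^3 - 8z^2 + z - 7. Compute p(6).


Using direct substitution:
  -4 * (6)^4 = -5184
  7 * (6)^3 = 1512
  -8 * (6)^2 = -288
  1 * (6)^1 = 6
  constant: -7
Sum = -5184 + 1512 - 288 + 6 - 7 = -3961


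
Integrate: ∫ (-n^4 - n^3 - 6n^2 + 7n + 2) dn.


Reverse power rule on each term:
  ∫ -n^4 dn = -(1/5)n^5
  ∫ -n^3 dn = -(1/4)n^4
  ∫ -6n^2 dn = -2n^3
  ∫ 7n dn = (7/2)n^2
  ∫ 2 dn = 2n
F(n) = -(1/5)n^5 - (1/4)n^4 - 2n^3 + (7/2)n^2 + 2n + C


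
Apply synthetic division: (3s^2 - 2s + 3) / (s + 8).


Synthetic division with c = -8. Coefficients: 3, -2, 3
Bring down 3.
  3 * -8 = -24; -24 - 2 = -26
  -26 * -8 = 208; 208 + 3 = 211
Quotient: 3s - 26, Remainder: 211


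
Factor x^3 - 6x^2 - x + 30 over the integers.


Try integer roots (divisors of 30). x=-2: p(-2)=0.
Divide out (x + 2): quotient is x^2 - 8x + 15.
Factor the quadratic: (x - 3)(x - 5)
Result: (x + 2)(x - 3)(x - 5)


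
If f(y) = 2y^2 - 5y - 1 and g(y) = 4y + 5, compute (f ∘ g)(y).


Substitute g(y) into f:
f(g(y)) = 2*(4y + 5)^2 + (-5)*(4y + 5) + (-1)
(4y + 5)^2 = 16y^2 + 40y + 25
Expand and combine: 32y^2 + 60y + 24


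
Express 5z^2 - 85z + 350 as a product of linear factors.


Roots satisfy r1 + r2 = -b/a = 17 and r1*r2 = c/a = 70.
So r1 = 7, r2 = 10.
5z^2 - 85z + 350 = 5(z - r1)(z - r2) = 5(z - 7)(z - 10)


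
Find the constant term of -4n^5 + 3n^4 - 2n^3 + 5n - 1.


Read off the constant term: -1


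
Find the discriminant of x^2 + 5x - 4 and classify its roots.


D = b^2 - 4ac = (5)^2 - 4(1)(-4) = 25 + 16 = 41
Since D > 0: two distinct irrational roots


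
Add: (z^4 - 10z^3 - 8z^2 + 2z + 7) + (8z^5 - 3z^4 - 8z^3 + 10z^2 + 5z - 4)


Align terms by degree and add:
  z^4 - 10z^3 - 8z^2 + 2z + 7
+ 8z^5 - 3z^4 - 8z^3 + 10z^2 + 5z - 4
= 8z^5 - 2z^4 - 18z^3 + 2z^2 + 7z + 3


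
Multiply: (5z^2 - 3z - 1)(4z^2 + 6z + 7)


Distribute each term of the first polynomial:
  (5z^2)(4z^2 + 6z + 7) = 20z^4 + 30z^3 + 35z^2
  (-3z)(4z^2 + 6z + 7) = -12z^3 - 18z^2 - 21z
  (-1)(4z^2 + 6z + 7) = -4z^2 - 6z - 7
Sum: 20z^4 + 18z^3 + 13z^2 - 27z - 7
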